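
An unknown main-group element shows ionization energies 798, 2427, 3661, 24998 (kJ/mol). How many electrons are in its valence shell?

Look for the largest jump between consecutive ionization energies: IE4/IE3 ≈ 6.8, far larger than any earlier ratio.
That jump marks the point where a core electron is being removed. So the atom has 3 valence electrons.

3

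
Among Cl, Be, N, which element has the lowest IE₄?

Cl

The fourth ionization energy removes an electron from the +3 ion. For each element: Cl³⁺ still has 4 valence electrons; Be³⁺ is already 1 electron into the core; N³⁺ still has 2 valence electrons.
Pulling an electron out of a noble-gas core costs far more than removing a remaining valence electron, so Be sits at the high end of IE_4.
Valence configurations: Cl³⁺ [Ne]3s²3p², N³⁺ [He]2s².
The numbers (kJ/mol): Cl 5159, Be 21007, N 7475.
Putting it together, IE_4: Cl < N < Be.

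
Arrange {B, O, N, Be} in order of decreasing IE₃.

Be, O, N, B

The third ionization energy removes an electron from the +2 ion. For each element: B²⁺ still has 1 valence electron; O²⁺ still has 4 valence electrons; N²⁺ still has 3 valence electrons; Be²⁺ is the bare [He] core.
Pulling an electron out of a noble-gas core costs far more than removing a remaining valence electron, so Be sits at the high end of IE_3.
Valence configurations: B²⁺ [He]2s¹, O²⁺ [He]2s²2p², N²⁺ [He]2s²2p¹.
Tabulated IE_3 (kJ/mol): B 3660, O 5300, N 4578, Be 14849.
Hence IE_3: B < N < O < Be.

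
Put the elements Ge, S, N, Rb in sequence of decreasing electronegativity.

N, S, Ge, Rb

N is in period 2, group 15; S is in period 3, group 16; Ge is in period 4, group 14; Rb is in period 5, group 1.
Atoms toward the upper right of the periodic table pull bonding electrons most strongly.
Neither a single period nor a single group — weigh both effects.
Ge > Rb: relative to Rb, both the across-period and down-group shifts push Ge's electronegativity up.
S > Ge: relative to Ge, both the across-period and down-group shifts push S's electronegativity up.
N > S: the two effects oppose for this pair; the down-group effect wins (3.04 vs 2.58).
Tabulated electronegativity (Pauling): N 3.04, S 2.58, Ge 2.01, Rb 0.82.
So from highest to lowest: N > S > Ge > Rb.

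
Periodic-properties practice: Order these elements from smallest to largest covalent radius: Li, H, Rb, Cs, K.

H, Li, K, Rb, Cs

Moving right in a period, electrons are added to the same shell under a stronger nuclear pull, so atoms get smaller; moving down, a new shell is opened and atoms get larger.
All are in group 1, so atomic radius increases down the group.
So from smallest to largest: H < Li < K < Rb < Cs.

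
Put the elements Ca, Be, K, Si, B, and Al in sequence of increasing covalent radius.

Be is in period 2, group 2; B is in period 2, group 13; Al is in period 3, group 13; Si is in period 3, group 14; K is in period 4, group 1; Ca is in period 4, group 2.
Radius decreases left→right (rising Z_eff, same n) and increases top→bottom (higher n).
These span different periods and groups, so the two trends combine.
Be > B: Be lies to the left of B in period 2, so the across-period effect alone puts Be larger.
Si > Be: the two effects oppose for this pair; the down-group effect wins (116 vs 102 pm).
Al > Si: both are in period 3; the period trend gives Al the larger value.
Ca > Al: both effects reinforce here, so Ca is clearly the larger of the two.
K > Ca: K lies to the left of Ca in period 4, so the across-period effect alone puts K larger.
For reference (pm): Be 102, B 85, Al 126, Si 116, K 196, Ca 171.
So from smallest to largest: B < Be < Si < Al < Ca < K.

B, Be, Si, Al, Ca, K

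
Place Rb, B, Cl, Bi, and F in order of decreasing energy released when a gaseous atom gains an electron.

B is in period 2, group 13; F is in period 2, group 17; Cl is in period 3, group 17; Rb is in period 5, group 1; Bi is in period 6, group 15.
Adding an electron releases more energy for atoms nearer the top right (short of the noble gases).
Neither a single period nor a single group — weigh both effects.
Rb > B: this pair runs against the simple trend — see the exception note.
Bi > Rb: the two effects oppose for this pair; the across-period effect wins (91 vs 47 kJ/mol).
F > Bi: both effects reinforce here, so F is clearly the higher of the two.
Cl > F: this pair runs against the simple trend — see the exception note.
Note the exception: Rb has a higher electron affinity than B, contrary to the simple trend — B's ns²np¹ configuration gives only a small electron affinity — the sparsely filled np subshell binds an added electron weakly.
Note the exception: Cl has a higher electron affinity than F, contrary to the simple trend — F's small 2p subshell makes the incoming electron feel strong e⁻–e⁻ repulsion, so Cl actually releases more energy on gaining an electron.
For reference (kJ/mol): B 27, F 328, Cl 349, Rb 47, Bi 91.
So from highest to lowest: Cl > F > Bi > Rb > B.

Cl > F > Bi > Rb > B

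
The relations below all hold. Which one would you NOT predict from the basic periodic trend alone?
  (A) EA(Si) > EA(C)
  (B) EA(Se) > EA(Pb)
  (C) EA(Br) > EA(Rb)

(A)

The general trend: electron affinity increases across a period and decreases down a group.
(A) Si (period 3, group 14) vs C (period 2, group 14): the stated order contradicts the simple trend.
(B) Se (period 4, group 16) vs Pb (period 6, group 14): the stated order agrees with the simple trend.
(C) Br (period 4, group 17) vs Rb (period 5, group 1): the stated order agrees with the simple trend.
The exception is (A): Si's larger, more diffuse 3p orbitals accept an added electron slightly more readily than C's compact 2p.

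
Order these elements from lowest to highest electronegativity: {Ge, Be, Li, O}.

Li, Be, Ge, O

EN rises left→right (higher Z_eff, smaller atoms) and falls top→bottom (larger, more shielded atoms).
Here both period and group differ, so the two effects have to be weighed against each other.
Be > Li: Be lies to the right of Li in period 2, so the across-period effect alone puts Be higher.
Ge > Be: period and group pull opposite ways; the across-period shift dominates (2.01 vs 1.57).
O > Ge: both effects reinforce here, so O is clearly the higher of the two.
Tabulated electronegativity (Pauling): Li 0.98, Be 1.57, O 3.44, Ge 2.01.
So from lowest to highest: Li < Be < Ge < O.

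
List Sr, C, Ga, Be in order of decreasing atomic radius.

Sr > Ga > Be > C

Moving right in a period, electrons are added to the same shell under a stronger nuclear pull, so atoms get smaller; moving down, a new shell is opened and atoms get larger.
Neither a single period nor a single group — weigh both effects.
Be > C: Be lies to the left of C in period 2, so the across-period effect alone puts Be larger.
Ga > Be: the two effects oppose for this pair; the down-group effect wins (124 vs 102 pm).
Sr > Ga: relative to Ga, both the across-period and down-group shifts push Sr's atomic radius up.
For reference (pm): Be 102, C 75, Ga 124, Sr 185.
So from largest to smallest: Sr > Ga > Be > C.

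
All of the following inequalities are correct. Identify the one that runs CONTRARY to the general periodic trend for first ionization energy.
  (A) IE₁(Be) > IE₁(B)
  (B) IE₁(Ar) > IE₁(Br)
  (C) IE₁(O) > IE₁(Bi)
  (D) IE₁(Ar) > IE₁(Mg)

(A)

The general trend: first ionization energy increases across a period and decreases down a group.
(A) Be (period 2, group 2) vs B (period 2, group 13): the stated order contradicts the simple trend.
(B) Ar (period 3, group 18) vs Br (period 4, group 17): the stated order agrees with the simple trend.
(C) O (period 2, group 16) vs Bi (period 6, group 15): the stated order agrees with the simple trend.
(D) Ar (period 3, group 18) vs Mg (period 3, group 2): the stated order agrees with the simple trend.
The exception is (A): removing B's lone 2p electron is easier than breaking Be's filled 2s².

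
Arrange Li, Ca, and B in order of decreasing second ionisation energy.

Li > B > Ca

The second ionization energy removes an electron from the +1 ion. For each element: Li⁺ is the bare [He] core; Ca⁺ still has 1 valence electron; B⁺ still has 2 valence electrons.
Core electrons are held far more tightly than valence electrons, so Li tops the IE_2 order.
Valence configurations: Ca⁺ [Ar]4s¹, B⁺ [He]2s².
Tabulated IE_2 (kJ/mol): Li 7298, Ca 1145, B 2427.
Hence IE_2: Ca < B < Li.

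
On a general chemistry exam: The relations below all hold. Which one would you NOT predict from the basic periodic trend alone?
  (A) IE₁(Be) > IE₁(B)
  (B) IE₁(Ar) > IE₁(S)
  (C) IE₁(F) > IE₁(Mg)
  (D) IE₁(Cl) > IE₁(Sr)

(A)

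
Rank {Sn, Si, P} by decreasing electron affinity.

Si is in period 3, group 14; P is in period 3, group 15; Sn is in period 5, group 14.
Adding an electron releases more energy for atoms nearer the top right (short of the noble gases).
Neither a single period nor a single group — weigh both effects.
Sn > P: this pair runs against the simple trend — see the exception note.
Si > Sn: they share group 14; the group trend gives Si the larger value.
Note the exception: Sn has a higher electron affinity than P, contrary to the simple trend — adding an electron to P's half-filled np³ subshell costs electron-pairing energy.
Note the exception: Si has a higher electron affinity than P, contrary to the simple trend — adding an electron to P's half-filled 3p³ is unfavourable, so Si (3p²) has the more exothermic EA.
Approximate values (kJ/mol): Si 134, P 72, Sn 107.
So from highest to lowest: Si > Sn > P.

Si, Sn, P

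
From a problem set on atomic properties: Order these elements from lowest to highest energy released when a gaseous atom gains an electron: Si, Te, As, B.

B is in period 2, group 13; Si is in period 3, group 14; As is in period 4, group 15; Te is in period 5, group 16.
Atoms with high Z_eff and room in the valence shell (especially the halogens) have the most exothermic electron affinities.
These sit on a diagonal, where the across-period and down-group effects partly cancel.
As > B: the two effects oppose for this pair; the across-period effect wins (78 vs 27 kJ/mol).
Si > As: period and group pull opposite ways; the down-group shift dominates (134 vs 78 kJ/mol).
Te > Si: period and group pull opposite ways; the across-period shift dominates (190 vs 134 kJ/mol).
Tabulated electron affinity (kJ/mol): B 27, Si 134, As 78, Te 190.
So from lowest to highest: B < As < Si < Te.

B < As < Si < Te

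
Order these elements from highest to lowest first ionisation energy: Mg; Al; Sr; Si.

Si > Mg > Al > Sr

Mg is in period 3, group 2; Al is in period 3, group 13; Si is in period 3, group 14; Sr is in period 5, group 2.
First ionization energy rises across a period (greater Z_eff holds electrons more tightly) and falls down a group (valence electrons are farther from the nucleus).
Here both period and group differ, so the two effects have to be weighed against each other.
Al > Sr: relative to Sr, both the across-period and down-group shifts push Al's first ionization energy up.
Mg > Al: this pair runs against the simple trend — see the exception note.
Si > Mg: Si lies to the right of Mg in period 3, so the across-period effect alone puts Si higher.
Note the exception: Mg has a higher first ionization energy than Al, contrary to the simple trend — Al's single 3p electron is easier to remove than one from Mg's filled 3s².
For reference (kJ/mol): Mg 738, Al 578, Si 786, Sr 550.
So from highest to lowest: Si > Mg > Al > Sr.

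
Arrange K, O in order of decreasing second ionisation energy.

IE_2 is the cost of taking one more electron from the +1 cation: K⁺ is the bare [Ar] core; O⁺ still has 5 valence electrons.
Usually core removal costs more than valence removal, but here the competition is close: a tightly held n=2 valence electron can cost more to remove than an n=3 core electron, so the actual values have to decide it.
The numbers (kJ/mol): K 3052, O 3388.
Putting it together, IE_2: K < O.

O > K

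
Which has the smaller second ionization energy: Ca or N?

Ca

IE_2 is the cost of taking one more electron from the +1 cation: Ca⁺ still has 1 valence electron; N⁺ still has 4 valence electrons.
All are still removing valence electrons, so compare the +1 ions as you would atoms: IE_2 generally rises across a period (higher Z_eff) and falls down a group (larger shell), subject to the usual subshell exceptions.
Valence configurations: Ca⁺ [Ar]4s¹, N⁺ [He]2s²2p².
The numbers (kJ/mol): Ca 1145, N 2856.
So the second ionization energies run Ca < N.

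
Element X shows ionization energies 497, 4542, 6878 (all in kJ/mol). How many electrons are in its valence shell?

Look for the largest jump between consecutive ionization energies: IE2/IE1 ≈ 9.1, far larger than any earlier ratio.
That jump marks the point where a core electron is being removed. So the atom has 1 valence electron.

1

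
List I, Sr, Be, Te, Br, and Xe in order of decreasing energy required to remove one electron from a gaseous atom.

Xe, Br, I, Be, Te, Sr

Be is in period 2, group 2; Br is in period 4, group 17; Sr is in period 5, group 2; Te is in period 5, group 16; I is in period 5, group 17; Xe is in period 5, group 18.
Across a period the outer electron is held more tightly (higher IE₁); down a group it sits in a higher shell, more shielded, and comes off more easily.
Neither a single period nor a single group — weigh both effects.
Te > Sr: Te lies to the right of Sr in period 5, so the across-period effect alone puts Te higher.
Be > Te: the two effects oppose for this pair; the down-group effect wins (900 vs 869 kJ/mol).
I > Be: period and group pull opposite ways; the across-period shift dominates (1008 vs 900 kJ/mol).
Br > I: Br sits above I in group 17, so the down-group effect alone puts Br higher.
Xe > Br: period and group pull opposite ways; the across-period shift dominates (1170 vs 1140 kJ/mol).
Tabulated first ionization energy (kJ/mol): Be 900, Br 1140, Sr 550, Te 869, I 1008, Xe 1170.
So from highest to lowest: Xe > Br > I > Be > Te > Sr.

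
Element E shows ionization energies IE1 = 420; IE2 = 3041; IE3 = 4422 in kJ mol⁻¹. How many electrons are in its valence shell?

1

Look for the largest jump between consecutive ionization energies: IE2/IE1 ≈ 7.2, far larger than any earlier ratio.
That jump marks the point where a core electron is being removed. So the atom has 1 valence electron.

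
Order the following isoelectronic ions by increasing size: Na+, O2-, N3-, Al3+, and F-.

All of these have 10 electrons, so size is governed by nuclear charge alone: the more protons, the stronger the pull on the same electron cloud, and the smaller the ion.
Nuclear charges: Al3+ (Z=13), Na+ (Z=11), F- (Z=9), O2- (Z=8), N3- (Z=7).
Smallest to largest: Al3+ < Na+ < F- < O2- < N3-.

Al3+ < Na+ < F- < O2- < N3-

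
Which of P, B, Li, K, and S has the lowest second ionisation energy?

P

Consider each +1 ion: P⁺ still has 4 valence electrons; B⁺ still has 2 valence electrons; Li⁺ is the bare [He] core; K⁺ is the bare [Ar] core; S⁺ still has 5 valence electrons.
Pulling an electron out of a noble-gas core costs far more than removing a remaining valence electron, so K and Li sit at the high end of IE_2.
Valence configurations: P⁺ [Ne]3s²3p², B⁺ [He]2s², S⁺ [Ne]3s²3p³.
Tabulated IE_2 (kJ/mol): P 1907, B 2427, Li 7298, K 3052, S 2252.
Hence IE_2: P < S < B < K < Li.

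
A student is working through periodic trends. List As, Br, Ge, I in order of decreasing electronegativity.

Ge is in period 4, group 14; As is in period 4, group 15; Br is in period 4, group 17; I is in period 5, group 17.
EN rises left→right (higher Z_eff, smaller atoms) and falls top→bottom (larger, more shielded atoms).
Neither a single period nor a single group — weigh both effects.
As > Ge: both are in period 4; the period trend gives As the larger value.
I > As: the two effects oppose for this pair; the across-period effect wins (2.66 vs 2.18).
Br > I: they share group 17; the group trend gives Br the larger value.
Approximate values (Pauling): Ge 2.01, As 2.18, Br 2.96, I 2.66.
So from highest to lowest: Br > I > As > Ge.

Br, I, As, Ge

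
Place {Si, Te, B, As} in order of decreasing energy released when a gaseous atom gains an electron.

Te, Si, As, B

EA tends to increase across a period and decrease down a group, though the pattern is less regular than for IE or radius.
These sit on a diagonal, where the across-period and down-group effects partly cancel.
As > B: the two effects oppose for this pair; the across-period effect wins (78 vs 27 kJ/mol).
Si > As: period and group pull opposite ways; the down-group shift dominates (134 vs 78 kJ/mol).
Te > Si: the two effects oppose for this pair; the across-period effect wins (190 vs 134 kJ/mol).
Tabulated electron affinity (kJ/mol): B 27, Si 134, As 78, Te 190.
So from highest to lowest: Te > Si > As > B.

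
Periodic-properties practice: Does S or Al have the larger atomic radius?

Al

Across a period the added protons contract the valence shell; down a group each new principal shell makes the atom larger.
All lie in period 3, so atomic radius increases right to left.
So Al has the larger atomic radius (Al > S).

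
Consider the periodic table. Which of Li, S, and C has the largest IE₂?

Li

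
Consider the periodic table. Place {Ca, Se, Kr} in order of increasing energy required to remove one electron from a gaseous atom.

Ca < Se < Kr

Ca is in period 4, group 2; Se is in period 4, group 16; Kr is in period 4, group 18.
Across a period the outer electron is held more tightly (higher IE₁); down a group it sits in a higher shell, more shielded, and comes off more easily.
All lie in period 4, so first ionization energy increases left to right.
So from lowest to highest: Ca < Se < Kr.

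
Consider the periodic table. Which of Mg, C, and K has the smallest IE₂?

Mg

Consider each +1 ion: Mg⁺ still has 1 valence electron; C⁺ still has 3 valence electrons; K⁺ is the bare [Ar] core.
Breaking into a closed-shell core is much more expensive than removing a leftover valence electron — K has the largest IE_2 here.
Valence configurations: Mg⁺ [Ne]3s¹, C⁺ [He]2s²2p¹.
Approximate IE_2 values (kJ/mol): Mg 1451, C 2353, K 3052.
Hence IE_2: Mg < C < K.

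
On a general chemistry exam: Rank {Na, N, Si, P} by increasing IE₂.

Si < P < N < Na

Consider each +1 ion: Na⁺ is the bare [Ne] core; N⁺ still has 4 valence electrons; Si⁺ still has 3 valence electrons; P⁺ still has 4 valence electrons.
Breaking into a closed-shell core is much more expensive than removing a leftover valence electron — Na has the largest IE_2 here.
Valence configurations: N⁺ [He]2s²2p², Si⁺ [Ne]3s²3p¹, P⁺ [Ne]3s²3p².
Tabulated IE_2 (kJ/mol): Na 4562, N 2856, Si 1577, P 1907.
Overall IE_2 order: Si < P < N < Na.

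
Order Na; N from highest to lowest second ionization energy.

Na > N

After 1 electron has been removed, what remains? Na⁺ is the bare [Ne] core; N⁺ still has 4 valence electrons.
Breaking into a closed-shell core is much more expensive than removing a leftover valence electron — Na has the largest IE_2 here.
Approximate IE_2 values (kJ/mol): Na 4562, N 2856.
Putting it together, IE_2: N < Na.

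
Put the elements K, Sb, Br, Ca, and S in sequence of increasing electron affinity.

S is in period 3, group 16; K is in period 4, group 1; Ca is in period 4, group 2; Br is in period 4, group 17; Sb is in period 5, group 15.
Electron affinity generally becomes more exothermic across a period toward the halogens and less exothermic down a group.
Neither a single period nor a single group — weigh both effects.
K > Ca: this pair runs against the simple trend — see the exception note.
Sb > K: period and group pull opposite ways; the across-period shift dominates (103 vs 48 kJ/mol).
S > Sb: relative to Sb, both the across-period and down-group shifts push S's electron affinity up.
Br > S: the two effects oppose for this pair; the across-period effect wins (325 vs 200 kJ/mol).
Note the exception: K has a higher electron affinity than Ca, contrary to the simple trend — adding an electron to Ca (ns²) has to open a new, higher-energy np subshell, which is unfavourable.
Tabulated electron affinity (kJ/mol): S 200, K 48, Ca 2, Br 325, Sb 103.
So from lowest to highest: Ca < K < Sb < S < Br.

Ca, K, Sb, S, Br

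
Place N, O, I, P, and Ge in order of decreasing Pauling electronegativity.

O > N > I > P > Ge

N is in period 2, group 15; O is in period 2, group 16; P is in period 3, group 15; Ge is in period 4, group 14; I is in period 5, group 17.
Smaller atoms with higher effective nuclear charge are more electronegative.
These span different periods and groups, so the two trends combine.
P > Ge: both effects reinforce here, so P is clearly the higher of the two.
I > P: period and group pull opposite ways; the across-period shift dominates (2.66 vs 2.19).
N > I: the two effects oppose for this pair; the down-group effect wins (3.04 vs 2.66).
O > N: O lies to the right of N in period 2, so the across-period effect alone puts O higher.
For reference (Pauling): N 3.04, O 3.44, P 2.19, Ge 2.01, I 2.66.
So from highest to lowest: O > N > I > P > Ge.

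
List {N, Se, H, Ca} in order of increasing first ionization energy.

Ca < Se < H < N

H is in period 1, group 1; N is in period 2, group 15; Ca is in period 4, group 2; Se is in period 4, group 16.
IE₁ increases left→right with effective nuclear charge and decreases top→bottom as the valence shell moves farther out.
Neither a single period nor a single group — weigh both effects.
Se > Ca: Se lies to the right of Ca in period 4, so the across-period effect alone puts Se higher.
H > Se: the two effects oppose for this pair; the down-group effect wins (1312 vs 941 kJ/mol).
N > H: period and group pull opposite ways; the across-period shift dominates (1402 vs 1312 kJ/mol).
Tabulated first ionization energy (kJ/mol): H 1312, N 1402, Ca 590, Se 941.
So from lowest to highest: Ca < Se < H < N.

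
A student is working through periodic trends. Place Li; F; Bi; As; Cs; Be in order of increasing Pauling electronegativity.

Li is in period 2, group 1; Be is in period 2, group 2; F is in period 2, group 17; As is in period 4, group 15; Cs is in period 6, group 1; Bi is in period 6, group 15.
EN rises left→right (higher Z_eff, smaller atoms) and falls top→bottom (larger, more shielded atoms).
These span different periods and groups, so the two trends combine.
Li > Cs: Li sits above Cs in group 1, so the down-group effect alone puts Li higher.
Be > Li: Be lies to the right of Li in period 2, so the across-period effect alone puts Be higher.
Bi > Be: the two effects oppose for this pair; the across-period effect wins (2.02 vs 1.57).
As > Bi: they share group 15; the group trend gives As the larger value.
F > As: both effects reinforce here, so F is clearly the higher of the two.
For reference (Pauling): Li 0.98, Be 1.57, F 3.98, As 2.18, Cs 0.79, Bi 2.02.
So from lowest to highest: Cs < Li < Be < Bi < As < F.

Cs, Li, Be, Bi, As, F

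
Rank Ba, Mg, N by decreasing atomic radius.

Ba, Mg, N

Across a period the added protons contract the valence shell; down a group each new principal shell makes the atom larger.
Neither a single period nor a single group — weigh both effects.
Mg > N: both effects reinforce here, so Mg is clearly the larger of the two.
Ba > Mg: Ba sits below Mg in group 2, so the down-group effect alone puts Ba larger.
Approximate values (pm): N 71, Mg 139, Ba 196.
So from largest to smallest: Ba > Mg > N.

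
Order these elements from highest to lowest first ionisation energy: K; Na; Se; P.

Na is in period 3, group 1; P is in period 3, group 15; K is in period 4, group 1; Se is in period 4, group 16.
First ionization energy rises across a period (greater Z_eff holds electrons more tightly) and falls down a group (valence electrons are farther from the nucleus).
These span different periods and groups, so the two trends combine.
Na > K: they share group 1; the group trend gives Na the larger value.
Se > Na: period and group pull opposite ways; the across-period shift dominates (941 vs 496 kJ/mol).
P > Se: period and group pull opposite ways; the down-group shift dominates (1012 vs 941 kJ/mol).
Tabulated first ionization energy (kJ/mol): Na 496, P 1012, K 419, Se 941.
So from highest to lowest: P > Se > Na > K.

P, Se, Na, K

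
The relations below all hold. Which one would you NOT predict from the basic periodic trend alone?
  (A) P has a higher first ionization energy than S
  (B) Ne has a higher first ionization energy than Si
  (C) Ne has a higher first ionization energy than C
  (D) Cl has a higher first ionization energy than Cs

The general trend: first ionization energy increases across a period and decreases down a group.
(A) P (period 3, group 15) vs S (period 3, group 16): the stated order contradicts the simple trend.
(B) Ne (period 2, group 18) vs Si (period 3, group 14): the stated order agrees with the simple trend.
(C) Ne (period 2, group 18) vs C (period 2, group 14): the stated order agrees with the simple trend.
(D) Cl (period 3, group 17) vs Cs (period 6, group 1): the stated order agrees with the simple trend.
The exception is (A): S (3p⁴) ionizes more easily than half-filled P (3p³) because the paired 3p electron in S is pushed out by e⁻–e⁻ repulsion.

(A)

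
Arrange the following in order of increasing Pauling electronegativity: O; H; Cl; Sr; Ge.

H is in period 1, group 1; O is in period 2, group 16; Cl is in period 3, group 17; Ge is in period 4, group 14; Sr is in period 5, group 2.
Electronegativity increases across a period and decreases down a group, tracking effective nuclear charge and atomic size.
Here both period and group differ, so the two effects have to be weighed against each other.
Ge > Sr: both effects reinforce here, so Ge is clearly the higher of the two.
H > Ge: period and group pull opposite ways; the down-group shift dominates (2.20 vs 2.01).
Cl > H: period and group pull opposite ways; the across-period shift dominates (3.16 vs 2.20).
O > Cl: period and group pull opposite ways; the down-group shift dominates (3.44 vs 3.16).
Approximate values (Pauling): H 2.20, O 3.44, Cl 3.16, Ge 2.01, Sr 0.95.
So from lowest to highest: Sr < Ge < H < Cl < O.

Sr, Ge, H, Cl, O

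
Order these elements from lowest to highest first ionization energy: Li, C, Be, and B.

Li is in period 2, group 1; Be is in period 2, group 2; B is in period 2, group 13; C is in period 2, group 14.
Removing the outermost electron gets harder across a period and easier down a group.
All lie in period 2; the across-period trend (first ionization energy increases left to right) applies, with the exception below.
Note the exception: Be has a higher first ionization energy than B, contrary to the simple trend — removing B's lone 2p electron is easier than breaking Be's filled 2s².
Tabulated first ionization energy (kJ/mol): Li 520, Be 900, B 801, C 1086.
So from lowest to highest: Li < B < Be < C.

Li, B, Be, C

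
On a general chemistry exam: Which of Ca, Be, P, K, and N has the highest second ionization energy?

After 1 electron has been removed, what remains? Ca⁺ still has 1 valence electron; Be⁺ still has 1 valence electron; P⁺ still has 4 valence electrons; K⁺ is the bare [Ar] core; N⁺ still has 4 valence electrons.
Pulling an electron out of a noble-gas core costs far more than removing a remaining valence electron, so K sits at the high end of IE_2.
Valence configurations: Ca⁺ [Ar]4s¹, Be⁺ [He]2s¹, P⁺ [Ne]3s²3p², N⁺ [He]2s²2p².
The numbers (kJ/mol): Ca 1145, Be 1757, P 1907, K 3052, N 2856.
Hence IE_2: Ca < Be < P < N < K.

K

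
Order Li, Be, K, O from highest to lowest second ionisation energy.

Li > O > K > Be

After 1 electron has been removed, what remains? Li⁺ is the bare [He] core; Be⁺ still has 1 valence electron; K⁺ is the bare [Ar] core; O⁺ still has 5 valence electrons.
Usually core removal costs more than valence removal, but here the competition is close: a tightly held n=2 valence electron can cost more to remove than an n=3 core electron, so the actual values have to decide it.
Valence configurations: Be⁺ [He]2s¹, O⁺ [He]2s²2p³.
The numbers (kJ/mol): Li 7298, Be 1757, K 3052, O 3388.
So the second ionization energies run Be < K < O < Li.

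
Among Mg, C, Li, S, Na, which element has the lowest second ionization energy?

Mg

After 1 electron has been removed, what remains? Mg⁺ still has 1 valence electron; C⁺ still has 3 valence electrons; Li⁺ is the bare [He] core; S⁺ still has 5 valence electrons; Na⁺ is the bare [Ne] core.
Breaking into a closed-shell core is much more expensive than removing a leftover valence electron — Na and Li have the largest IE_2 here.
Valence configurations: Mg⁺ [Ne]3s¹, C⁺ [He]2s²2p¹, S⁺ [Ne]3s²3p³.
Approximate IE_2 values (kJ/mol): Mg 1451, C 2353, Li 7298, S 2252, Na 4562.
Putting it together, IE_2: Mg < S < C < Na < Li.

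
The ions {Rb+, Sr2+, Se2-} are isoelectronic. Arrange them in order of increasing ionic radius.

Sr2+ < Rb+ < Se2-

All of these have 36 electrons, so size is governed by nuclear charge alone: the more protons, the stronger the pull on the same electron cloud, and the smaller the ion.
Nuclear charges: Sr2+ (Z=38), Rb+ (Z=37), Se2- (Z=34).
Smallest to largest: Sr2+ < Rb+ < Se2-.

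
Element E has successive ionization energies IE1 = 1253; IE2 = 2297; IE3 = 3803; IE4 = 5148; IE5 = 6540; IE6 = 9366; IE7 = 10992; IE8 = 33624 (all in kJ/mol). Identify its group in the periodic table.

Group 17

Look for the largest jump between consecutive ionization energies: IE8/IE7 ≈ 3.1, far larger than any earlier ratio.
That jump marks the point where a core electron is being removed. So the atom has 7 valence electrons.
A main-group element with 7 valence electrons is in group 17.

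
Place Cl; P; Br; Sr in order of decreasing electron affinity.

P is in period 3, group 15; Cl is in period 3, group 17; Br is in period 4, group 17; Sr is in period 5, group 2.
Atoms with high Z_eff and room in the valence shell (especially the halogens) have the most exothermic electron affinities.
These span different periods and groups, so the two trends combine.
P > Sr: relative to Sr, both the across-period and down-group shifts push P's electron affinity up.
Br > P: period and group pull opposite ways; the across-period shift dominates (325 vs 72 kJ/mol).
Cl > Br: Cl sits above Br in group 17, so the down-group effect alone puts Cl higher.
Tabulated electron affinity (kJ/mol): P 72, Cl 349, Br 325, Sr 5.
So from highest to lowest: Cl > Br > P > Sr.

Cl, Br, P, Sr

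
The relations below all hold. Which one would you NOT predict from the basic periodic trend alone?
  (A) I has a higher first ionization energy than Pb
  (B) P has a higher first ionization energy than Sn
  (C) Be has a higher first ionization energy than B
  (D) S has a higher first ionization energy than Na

The general trend: first ionization energy increases across a period and decreases down a group.
(A) I (period 5, group 17) vs Pb (period 6, group 14): the stated order agrees with the simple trend.
(B) P (period 3, group 15) vs Sn (period 5, group 14): the stated order agrees with the simple trend.
(C) Be (period 2, group 2) vs B (period 2, group 13): the stated order contradicts the simple trend.
(D) S (period 3, group 16) vs Na (period 3, group 1): the stated order agrees with the simple trend.
The exception is (C): removing B's lone 2p electron is easier than breaking Be's filled 2s².

(C)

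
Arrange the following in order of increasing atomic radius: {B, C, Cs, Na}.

C < B < Na < Cs

B is in period 2, group 13; C is in period 2, group 14; Na is in period 3, group 1; Cs is in period 6, group 1.
Moving right in a period, electrons are added to the same shell under a stronger nuclear pull, so atoms get smaller; moving down, a new shell is opened and atoms get larger.
These span different periods and groups, so the two trends combine.
B > C: B lies to the left of C in period 2, so the across-period effect alone puts B larger.
Na > B: relative to B, both the across-period and down-group shifts push Na's atomic radius up.
Cs > Na: Cs sits below Na in group 1, so the down-group effect alone puts Cs larger.
Approximate values (pm): B 85, C 75, Na 155, Cs 232.
So from smallest to largest: C < B < Na < Cs.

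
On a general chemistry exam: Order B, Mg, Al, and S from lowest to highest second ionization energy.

After 1 electron has been removed, what remains? B⁺ still has 2 valence electrons; Mg⁺ still has 1 valence electron; Al⁺ still has 2 valence electrons; S⁺ still has 5 valence electrons.
All are still removing valence electrons, so compare the +1 ions as you would atoms: IE_2 generally rises across a period (higher Z_eff) and falls down a group (larger shell), subject to the usual subshell exceptions.
Valence configurations: B⁺ [He]2s², Mg⁺ [Ne]3s¹, Al⁺ [Ne]3s², S⁺ [Ne]3s²3p³.
Approximate IE_2 values (kJ/mol): B 2427, Mg 1451, Al 1817, S 2252.
Putting it together, IE_2: Mg < Al < S < B.

Mg, Al, S, B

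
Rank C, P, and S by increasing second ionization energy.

The second ionization energy removes an electron from the +1 ion. For each element: C⁺ still has 3 valence electrons; P⁺ still has 4 valence electrons; S⁺ still has 5 valence electrons.
All are still removing valence electrons, so compare the +1 ions as you would atoms: IE_2 generally rises across a period (higher Z_eff) and falls down a group (larger shell), subject to the usual subshell exceptions.
Valence configurations: C⁺ [He]2s²2p¹, P⁺ [Ne]3s²3p², S⁺ [Ne]3s²3p³.
Tabulated IE_2 (kJ/mol): C 2353, P 1907, S 2252.
So the second ionization energies run P < S < C.

P, S, C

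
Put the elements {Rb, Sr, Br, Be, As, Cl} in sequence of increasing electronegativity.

Rb < Sr < Be < As < Br < Cl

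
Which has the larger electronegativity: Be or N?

Smaller atoms with higher effective nuclear charge are more electronegative.
All lie in period 2, so electronegativity increases left to right.
So N has the larger electronegativity (N > Be).

N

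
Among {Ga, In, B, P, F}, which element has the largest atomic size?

Atomic radius shrinks across a period as nuclear charge pulls the same shell inward, and grows down a group as new shells are added.
Neither a single period nor a single group — weigh both effects.
B > F: B lies to the left of F in period 2, so the across-period effect alone puts B larger.
P > B: period and group pull opposite ways; the down-group shift dominates (111 vs 85 pm).
Ga > P: both effects reinforce here, so Ga is clearly the larger of the two.
In > Ga: In sits below Ga in group 13, so the down-group effect alone puts In larger.
Tabulated atomic radius (pm): B 85, F 64, P 111, Ga 124, In 142.
The largest atomic size among these belongs to In.

In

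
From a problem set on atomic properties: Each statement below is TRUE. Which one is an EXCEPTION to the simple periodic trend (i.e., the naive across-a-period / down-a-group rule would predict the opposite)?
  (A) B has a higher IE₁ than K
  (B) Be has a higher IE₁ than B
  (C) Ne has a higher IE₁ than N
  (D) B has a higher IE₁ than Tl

The general trend: IE₁ increases across a period and decreases down a group.
(A) B (period 2, group 13) vs K (period 4, group 1): the stated order agrees with the simple trend.
(B) Be (period 2, group 2) vs B (period 2, group 13): the stated order contradicts the simple trend.
(C) Ne (period 2, group 18) vs N (period 2, group 15): the stated order agrees with the simple trend.
(D) B (period 2, group 13) vs Tl (period 6, group 13): the stated order agrees with the simple trend.
The exception is (B): removing B's lone 2p electron is easier than breaking Be's filled 2s².

(B)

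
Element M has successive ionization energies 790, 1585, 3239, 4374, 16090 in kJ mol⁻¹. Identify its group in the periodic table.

Group 14

Look for the largest jump between consecutive ionization energies: IE5/IE4 ≈ 3.7, far larger than any earlier ratio.
That jump marks the point where a core electron is being removed. So the atom has 4 valence electrons.
A main-group element with 4 valence electrons is in group 14.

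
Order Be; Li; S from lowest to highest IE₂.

Be < S < Li

After 1 electron has been removed, what remains? Be⁺ still has 1 valence electron; Li⁺ is the bare [He] core; S⁺ still has 5 valence electrons.
Pulling an electron out of a noble-gas core costs far more than removing a remaining valence electron, so Li sits at the high end of IE_2.
Valence configurations: Be⁺ [He]2s¹, S⁺ [Ne]3s²3p³.
Tabulated IE_2 (kJ/mol): Be 1757, Li 7298, S 2252.
So the second ionization energies run Be < S < Li.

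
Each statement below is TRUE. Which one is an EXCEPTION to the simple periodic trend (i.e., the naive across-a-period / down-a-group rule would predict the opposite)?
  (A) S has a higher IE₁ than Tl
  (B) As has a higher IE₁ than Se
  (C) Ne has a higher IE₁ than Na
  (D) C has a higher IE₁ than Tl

The general trend: IE₁ increases across a period and decreases down a group.
(A) S (period 3, group 16) vs Tl (period 6, group 13): the stated order agrees with the simple trend.
(B) As (period 4, group 15) vs Se (period 4, group 16): the stated order contradicts the simple trend.
(C) Ne (period 2, group 18) vs Na (period 3, group 1): the stated order agrees with the simple trend.
(D) C (period 2, group 14) vs Tl (period 6, group 13): the stated order agrees with the simple trend.
The exception is (B): Se (4p⁴) ionizes more easily than half-filled As (4p³).

(B)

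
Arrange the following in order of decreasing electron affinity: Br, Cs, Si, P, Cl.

Cl > Br > Si > P > Cs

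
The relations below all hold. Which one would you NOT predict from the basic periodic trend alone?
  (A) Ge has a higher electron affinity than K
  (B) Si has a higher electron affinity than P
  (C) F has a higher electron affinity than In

(B)

The general trend: electron affinity increases across a period and decreases down a group.
(A) Ge (period 4, group 14) vs K (period 4, group 1): the stated order agrees with the simple trend.
(B) Si (period 3, group 14) vs P (period 3, group 15): the stated order contradicts the simple trend.
(C) F (period 2, group 17) vs In (period 5, group 13): the stated order agrees with the simple trend.
The exception is (B): adding an electron to P's half-filled 3p³ is unfavourable, so Si (3p²) has the more exothermic EA.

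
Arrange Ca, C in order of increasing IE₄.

The fourth ionization energy removes an electron from the +3 ion. For each element: Ca³⁺ is already 1 electron into the core; C³⁺ still has 1 valence electron.
Pulling an electron out of a noble-gas core costs far more than removing a remaining valence electron, so Ca sits at the high end of IE_4.
Approximate IE_4 values (kJ/mol): Ca 6491, C 6223.
So the fourth ionization energies run C < Ca.

C < Ca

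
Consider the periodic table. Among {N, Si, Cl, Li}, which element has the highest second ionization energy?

Consider each +1 ion: N⁺ still has 4 valence electrons; Si⁺ still has 3 valence electrons; Cl⁺ still has 6 valence electrons; Li⁺ is the bare [He] core.
Core electrons are held far more tightly than valence electrons, so Li tops the IE_2 order.
Valence configurations: N⁺ [He]2s²2p², Si⁺ [Ne]3s²3p¹, Cl⁺ [Ne]3s²3p⁴.
Tabulated IE_2 (kJ/mol): N 2856, Si 1577, Cl 2298, Li 7298.
Overall IE_2 order: Si < Cl < N < Li.

Li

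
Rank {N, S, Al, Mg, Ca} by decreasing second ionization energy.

N > S > Al > Mg > Ca

IE_2 is the cost of taking one more electron from the +1 cation: N⁺ still has 4 valence electrons; S⁺ still has 5 valence electrons; Al⁺ still has 2 valence electrons; Mg⁺ still has 1 valence electron; Ca⁺ still has 1 valence electron.
All are still removing valence electrons, so compare the +1 ions as you would atoms: IE_2 generally rises across a period (higher Z_eff) and falls down a group (larger shell), subject to the usual subshell exceptions.
Valence configurations: N⁺ [He]2s²2p², S⁺ [Ne]3s²3p³, Al⁺ [Ne]3s², Mg⁺ [Ne]3s¹, Ca⁺ [Ar]4s¹.
Tabulated IE_2 (kJ/mol): N 2856, S 2252, Al 1817, Mg 1451, Ca 1145.
Overall IE_2 order: Ca < Mg < Al < S < N.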